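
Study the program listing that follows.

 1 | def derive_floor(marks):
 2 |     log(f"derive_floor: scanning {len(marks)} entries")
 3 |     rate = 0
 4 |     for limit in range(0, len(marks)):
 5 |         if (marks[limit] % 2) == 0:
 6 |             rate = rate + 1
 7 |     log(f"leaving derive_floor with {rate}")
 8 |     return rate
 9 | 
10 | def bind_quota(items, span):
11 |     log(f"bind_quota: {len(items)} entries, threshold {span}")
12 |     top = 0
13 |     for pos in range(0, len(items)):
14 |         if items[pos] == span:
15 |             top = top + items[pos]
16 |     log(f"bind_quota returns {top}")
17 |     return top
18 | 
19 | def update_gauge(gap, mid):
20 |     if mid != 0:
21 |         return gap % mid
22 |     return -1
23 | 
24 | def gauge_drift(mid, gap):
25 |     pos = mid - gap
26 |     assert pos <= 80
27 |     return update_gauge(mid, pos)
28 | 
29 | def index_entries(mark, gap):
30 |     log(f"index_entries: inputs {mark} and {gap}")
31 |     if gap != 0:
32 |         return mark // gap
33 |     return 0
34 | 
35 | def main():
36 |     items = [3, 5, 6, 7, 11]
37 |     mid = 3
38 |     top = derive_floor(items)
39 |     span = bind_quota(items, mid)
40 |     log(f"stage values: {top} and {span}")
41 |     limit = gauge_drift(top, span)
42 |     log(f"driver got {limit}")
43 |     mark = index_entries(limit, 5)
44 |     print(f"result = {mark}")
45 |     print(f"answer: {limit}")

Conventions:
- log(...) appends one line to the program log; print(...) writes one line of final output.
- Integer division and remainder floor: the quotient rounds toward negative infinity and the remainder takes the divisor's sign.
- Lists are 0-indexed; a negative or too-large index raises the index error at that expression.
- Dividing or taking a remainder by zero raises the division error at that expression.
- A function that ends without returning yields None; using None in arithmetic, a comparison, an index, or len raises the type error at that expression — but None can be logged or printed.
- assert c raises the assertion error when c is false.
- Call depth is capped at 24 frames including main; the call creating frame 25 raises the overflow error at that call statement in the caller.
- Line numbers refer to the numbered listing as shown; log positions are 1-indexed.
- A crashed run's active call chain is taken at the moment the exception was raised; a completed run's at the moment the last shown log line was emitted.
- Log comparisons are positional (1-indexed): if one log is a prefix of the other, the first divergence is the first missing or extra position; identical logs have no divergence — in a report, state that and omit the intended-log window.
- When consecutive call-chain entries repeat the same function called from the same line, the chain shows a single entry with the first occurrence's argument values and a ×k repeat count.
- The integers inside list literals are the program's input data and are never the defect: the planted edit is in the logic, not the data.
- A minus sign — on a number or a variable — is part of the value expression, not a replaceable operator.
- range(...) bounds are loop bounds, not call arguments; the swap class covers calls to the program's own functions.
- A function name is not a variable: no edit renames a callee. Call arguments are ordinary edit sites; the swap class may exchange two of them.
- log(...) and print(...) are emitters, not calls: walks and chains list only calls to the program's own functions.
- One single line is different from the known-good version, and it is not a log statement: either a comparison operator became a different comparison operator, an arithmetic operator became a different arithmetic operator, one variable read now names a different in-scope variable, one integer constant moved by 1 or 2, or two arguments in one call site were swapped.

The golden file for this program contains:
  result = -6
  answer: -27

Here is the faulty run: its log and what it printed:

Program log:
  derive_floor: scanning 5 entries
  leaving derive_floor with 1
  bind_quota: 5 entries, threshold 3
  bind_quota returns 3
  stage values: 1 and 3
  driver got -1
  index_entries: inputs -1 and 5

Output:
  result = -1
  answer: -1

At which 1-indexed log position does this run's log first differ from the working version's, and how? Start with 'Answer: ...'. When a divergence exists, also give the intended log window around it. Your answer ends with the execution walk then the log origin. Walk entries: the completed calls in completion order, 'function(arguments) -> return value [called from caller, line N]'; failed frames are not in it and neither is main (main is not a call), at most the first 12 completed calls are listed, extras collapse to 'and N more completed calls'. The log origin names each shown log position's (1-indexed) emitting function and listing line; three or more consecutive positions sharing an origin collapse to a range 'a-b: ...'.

Answer: position 4 — shown 'bind_quota returns 3', intended 'bind_quota returns 29'.
Intended log window:
  2: leaving derive_floor with 1
  3: bind_quota: 5 entries, threshold 3
  4: bind_quota returns 29
  5: stage values: 1 and 29
Execution walk:
  derive_floor([3, 5, 6, 7, 11]) -> 1  [called from main, line 38]
  bind_quota([3, 5, 6, 7, 11], 3) -> 3  [called from main, line 39]
  update_gauge(1, -2) -> -1  [called from gauge_drift, line 27]
  gauge_drift(1, 3) -> -1  [called from main, line 41]
  index_entries(-1, 5) -> -1  [called from main, line 43]
Origin of each log line:
  1: from derive_floor, line 2
  2: from derive_floor, line 7
  3: from bind_quota, line 11
  4: from bind_quota, line 16
  5: from main, line 40
  6: from main, line 42
  7: from index_entries, line 30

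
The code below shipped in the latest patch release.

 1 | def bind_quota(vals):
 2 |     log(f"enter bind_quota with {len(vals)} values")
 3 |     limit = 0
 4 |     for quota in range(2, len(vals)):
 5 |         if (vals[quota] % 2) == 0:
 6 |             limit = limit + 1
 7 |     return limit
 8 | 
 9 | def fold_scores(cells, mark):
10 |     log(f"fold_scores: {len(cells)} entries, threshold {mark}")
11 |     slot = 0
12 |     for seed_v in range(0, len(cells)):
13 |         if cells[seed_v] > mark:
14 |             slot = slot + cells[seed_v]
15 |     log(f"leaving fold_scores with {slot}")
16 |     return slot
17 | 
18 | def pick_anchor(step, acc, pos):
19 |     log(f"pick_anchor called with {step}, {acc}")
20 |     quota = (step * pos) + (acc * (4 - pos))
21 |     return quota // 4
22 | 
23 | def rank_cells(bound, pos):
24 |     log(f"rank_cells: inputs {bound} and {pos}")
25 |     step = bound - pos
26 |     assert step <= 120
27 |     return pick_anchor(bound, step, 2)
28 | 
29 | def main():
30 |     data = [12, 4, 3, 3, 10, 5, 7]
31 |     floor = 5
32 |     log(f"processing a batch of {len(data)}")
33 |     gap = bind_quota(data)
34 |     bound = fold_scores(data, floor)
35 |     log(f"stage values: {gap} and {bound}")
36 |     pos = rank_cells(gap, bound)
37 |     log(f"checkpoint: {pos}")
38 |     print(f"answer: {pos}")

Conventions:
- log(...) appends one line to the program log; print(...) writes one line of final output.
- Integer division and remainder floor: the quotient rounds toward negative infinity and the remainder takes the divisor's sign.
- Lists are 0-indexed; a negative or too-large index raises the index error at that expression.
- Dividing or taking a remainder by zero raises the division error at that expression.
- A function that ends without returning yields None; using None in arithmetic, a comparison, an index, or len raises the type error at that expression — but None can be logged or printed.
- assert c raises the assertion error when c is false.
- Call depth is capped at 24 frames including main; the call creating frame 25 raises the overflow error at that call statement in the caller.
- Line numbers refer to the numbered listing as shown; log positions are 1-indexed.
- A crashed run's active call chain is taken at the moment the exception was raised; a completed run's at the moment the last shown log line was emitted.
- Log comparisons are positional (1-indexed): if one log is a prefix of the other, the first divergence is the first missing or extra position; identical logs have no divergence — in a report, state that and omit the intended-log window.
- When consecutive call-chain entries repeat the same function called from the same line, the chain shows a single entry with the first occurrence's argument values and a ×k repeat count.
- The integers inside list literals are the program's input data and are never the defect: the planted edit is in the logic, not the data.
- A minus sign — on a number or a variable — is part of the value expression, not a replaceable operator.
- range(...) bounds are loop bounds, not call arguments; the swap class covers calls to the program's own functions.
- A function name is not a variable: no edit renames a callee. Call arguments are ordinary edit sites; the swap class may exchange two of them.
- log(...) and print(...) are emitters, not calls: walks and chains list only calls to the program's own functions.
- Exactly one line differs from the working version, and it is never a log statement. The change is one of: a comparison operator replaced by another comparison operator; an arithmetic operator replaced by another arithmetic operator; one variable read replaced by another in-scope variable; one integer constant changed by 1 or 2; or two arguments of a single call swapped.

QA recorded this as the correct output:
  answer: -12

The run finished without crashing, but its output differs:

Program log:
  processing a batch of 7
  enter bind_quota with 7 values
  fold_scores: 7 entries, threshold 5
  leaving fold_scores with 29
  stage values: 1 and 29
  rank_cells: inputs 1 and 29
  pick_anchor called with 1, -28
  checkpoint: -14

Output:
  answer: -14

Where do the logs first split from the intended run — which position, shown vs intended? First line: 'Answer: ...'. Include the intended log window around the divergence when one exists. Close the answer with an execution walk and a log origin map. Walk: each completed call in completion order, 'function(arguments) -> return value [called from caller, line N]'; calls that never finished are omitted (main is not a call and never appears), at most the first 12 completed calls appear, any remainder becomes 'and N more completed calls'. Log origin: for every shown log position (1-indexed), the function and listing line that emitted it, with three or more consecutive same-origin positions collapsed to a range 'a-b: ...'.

Answer: position 5 — shown 'stage values: 1 and 29', intended 'stage values: 3 and 29'.
Intended log window:
  3: fold_scores: 7 entries, threshold 5
  4: leaving fold_scores with 29
  5: stage values: 3 and 29
  6: rank_cells: inputs 3 and 29
Execution walk:
  bind_quota([12, 4, 3, 3, 10, 5, 7]) -> 1  [called from main, line 33]
  fold_scores([12, 4, 3, 3, 10, 5, 7], 5) -> 29  [called from main, line 34]
  pick_anchor(1, -28, 2) -> -14  [called from rank_cells, line 27]
  rank_cells(1, 29) -> -14  [called from main, line 36]
Log origin:
  1: emitted by main (line 32)
  2: emitted by bind_quota (line 2)
  3: emitted by fold_scores (line 10)
  4: emitted by fold_scores (line 15)
  5: emitted by main (line 35)
  6: emitted by rank_cells (line 24)
  7: emitted by pick_anchor (line 19)
  8: emitted by main (line 37)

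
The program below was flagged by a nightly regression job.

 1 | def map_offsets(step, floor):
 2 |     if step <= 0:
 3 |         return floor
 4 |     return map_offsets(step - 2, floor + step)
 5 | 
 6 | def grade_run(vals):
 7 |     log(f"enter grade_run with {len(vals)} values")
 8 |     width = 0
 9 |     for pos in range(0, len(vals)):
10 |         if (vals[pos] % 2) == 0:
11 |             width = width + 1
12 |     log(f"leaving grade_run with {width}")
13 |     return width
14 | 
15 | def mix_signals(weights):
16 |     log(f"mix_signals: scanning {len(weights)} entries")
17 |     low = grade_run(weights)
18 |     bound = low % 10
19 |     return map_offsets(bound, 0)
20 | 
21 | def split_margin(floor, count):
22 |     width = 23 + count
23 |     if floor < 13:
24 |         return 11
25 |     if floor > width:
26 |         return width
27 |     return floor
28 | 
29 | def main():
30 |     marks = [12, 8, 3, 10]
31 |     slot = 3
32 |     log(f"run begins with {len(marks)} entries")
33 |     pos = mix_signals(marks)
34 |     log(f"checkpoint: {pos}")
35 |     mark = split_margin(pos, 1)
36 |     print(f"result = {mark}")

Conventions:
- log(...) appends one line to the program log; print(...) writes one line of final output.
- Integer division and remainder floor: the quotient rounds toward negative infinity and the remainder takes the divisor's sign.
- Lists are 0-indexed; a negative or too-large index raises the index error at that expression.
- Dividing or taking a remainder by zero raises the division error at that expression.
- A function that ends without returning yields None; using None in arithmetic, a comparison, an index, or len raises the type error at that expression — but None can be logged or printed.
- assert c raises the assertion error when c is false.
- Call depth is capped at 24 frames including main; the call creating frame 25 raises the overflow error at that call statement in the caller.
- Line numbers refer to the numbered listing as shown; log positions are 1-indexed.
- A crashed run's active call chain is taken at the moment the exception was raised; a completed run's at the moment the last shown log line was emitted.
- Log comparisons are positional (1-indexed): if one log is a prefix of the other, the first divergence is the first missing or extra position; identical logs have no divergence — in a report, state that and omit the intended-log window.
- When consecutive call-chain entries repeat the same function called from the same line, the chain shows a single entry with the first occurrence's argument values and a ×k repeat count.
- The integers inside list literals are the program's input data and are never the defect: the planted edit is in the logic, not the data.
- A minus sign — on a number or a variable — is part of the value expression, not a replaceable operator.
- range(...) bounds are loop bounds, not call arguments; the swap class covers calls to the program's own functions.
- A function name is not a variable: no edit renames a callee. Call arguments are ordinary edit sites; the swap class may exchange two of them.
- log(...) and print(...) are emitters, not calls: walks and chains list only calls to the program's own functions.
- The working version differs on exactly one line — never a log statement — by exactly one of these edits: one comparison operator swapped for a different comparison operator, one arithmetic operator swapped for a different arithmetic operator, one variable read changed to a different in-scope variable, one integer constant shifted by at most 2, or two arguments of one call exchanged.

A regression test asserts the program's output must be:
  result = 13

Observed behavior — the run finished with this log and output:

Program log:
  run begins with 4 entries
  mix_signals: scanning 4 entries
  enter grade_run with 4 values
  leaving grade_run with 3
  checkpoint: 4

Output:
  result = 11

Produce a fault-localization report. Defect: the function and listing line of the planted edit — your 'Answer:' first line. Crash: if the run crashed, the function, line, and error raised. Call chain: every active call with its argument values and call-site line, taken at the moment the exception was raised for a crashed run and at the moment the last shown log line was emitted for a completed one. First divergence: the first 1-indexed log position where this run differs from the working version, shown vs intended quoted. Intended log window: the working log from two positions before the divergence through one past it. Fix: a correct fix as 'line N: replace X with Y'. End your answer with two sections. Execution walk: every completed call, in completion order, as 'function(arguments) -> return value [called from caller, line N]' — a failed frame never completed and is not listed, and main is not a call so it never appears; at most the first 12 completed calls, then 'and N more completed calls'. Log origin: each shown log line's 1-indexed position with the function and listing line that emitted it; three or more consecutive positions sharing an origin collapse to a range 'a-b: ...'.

Answer: the defect is in split_margin at line 24.
The tell: Nothing in the log betrays the bug — only the output does.
Call chain: main.
First divergence: none; the two logs match at every position.
Execution walk:
  grade_run([12, 8, 3, 10]) -> 3  [called from mix_signals, line 17]
  map_offsets(-1, 4) -> 4  [called from map_offsets, line 4]
  map_offsets(1, 3) -> 4  [called from map_offsets, line 4]
  map_offsets(3, 0) -> 4  [called from mix_signals, line 19]
  mix_signals([12, 8, 3, 10]) -> 4  [called from main, line 33]
  split_margin(4, 1) -> 11  [called from main, line 35]
Log line origins:
  1: emitted by main (line 32)
  2: emitted by mix_signals (line 16)
  3: emitted by grade_run (line 7)
  4: emitted by grade_run (line 12)
  5: emitted by main (line 34)
A correct fix: line 24: replace `11` with `13`.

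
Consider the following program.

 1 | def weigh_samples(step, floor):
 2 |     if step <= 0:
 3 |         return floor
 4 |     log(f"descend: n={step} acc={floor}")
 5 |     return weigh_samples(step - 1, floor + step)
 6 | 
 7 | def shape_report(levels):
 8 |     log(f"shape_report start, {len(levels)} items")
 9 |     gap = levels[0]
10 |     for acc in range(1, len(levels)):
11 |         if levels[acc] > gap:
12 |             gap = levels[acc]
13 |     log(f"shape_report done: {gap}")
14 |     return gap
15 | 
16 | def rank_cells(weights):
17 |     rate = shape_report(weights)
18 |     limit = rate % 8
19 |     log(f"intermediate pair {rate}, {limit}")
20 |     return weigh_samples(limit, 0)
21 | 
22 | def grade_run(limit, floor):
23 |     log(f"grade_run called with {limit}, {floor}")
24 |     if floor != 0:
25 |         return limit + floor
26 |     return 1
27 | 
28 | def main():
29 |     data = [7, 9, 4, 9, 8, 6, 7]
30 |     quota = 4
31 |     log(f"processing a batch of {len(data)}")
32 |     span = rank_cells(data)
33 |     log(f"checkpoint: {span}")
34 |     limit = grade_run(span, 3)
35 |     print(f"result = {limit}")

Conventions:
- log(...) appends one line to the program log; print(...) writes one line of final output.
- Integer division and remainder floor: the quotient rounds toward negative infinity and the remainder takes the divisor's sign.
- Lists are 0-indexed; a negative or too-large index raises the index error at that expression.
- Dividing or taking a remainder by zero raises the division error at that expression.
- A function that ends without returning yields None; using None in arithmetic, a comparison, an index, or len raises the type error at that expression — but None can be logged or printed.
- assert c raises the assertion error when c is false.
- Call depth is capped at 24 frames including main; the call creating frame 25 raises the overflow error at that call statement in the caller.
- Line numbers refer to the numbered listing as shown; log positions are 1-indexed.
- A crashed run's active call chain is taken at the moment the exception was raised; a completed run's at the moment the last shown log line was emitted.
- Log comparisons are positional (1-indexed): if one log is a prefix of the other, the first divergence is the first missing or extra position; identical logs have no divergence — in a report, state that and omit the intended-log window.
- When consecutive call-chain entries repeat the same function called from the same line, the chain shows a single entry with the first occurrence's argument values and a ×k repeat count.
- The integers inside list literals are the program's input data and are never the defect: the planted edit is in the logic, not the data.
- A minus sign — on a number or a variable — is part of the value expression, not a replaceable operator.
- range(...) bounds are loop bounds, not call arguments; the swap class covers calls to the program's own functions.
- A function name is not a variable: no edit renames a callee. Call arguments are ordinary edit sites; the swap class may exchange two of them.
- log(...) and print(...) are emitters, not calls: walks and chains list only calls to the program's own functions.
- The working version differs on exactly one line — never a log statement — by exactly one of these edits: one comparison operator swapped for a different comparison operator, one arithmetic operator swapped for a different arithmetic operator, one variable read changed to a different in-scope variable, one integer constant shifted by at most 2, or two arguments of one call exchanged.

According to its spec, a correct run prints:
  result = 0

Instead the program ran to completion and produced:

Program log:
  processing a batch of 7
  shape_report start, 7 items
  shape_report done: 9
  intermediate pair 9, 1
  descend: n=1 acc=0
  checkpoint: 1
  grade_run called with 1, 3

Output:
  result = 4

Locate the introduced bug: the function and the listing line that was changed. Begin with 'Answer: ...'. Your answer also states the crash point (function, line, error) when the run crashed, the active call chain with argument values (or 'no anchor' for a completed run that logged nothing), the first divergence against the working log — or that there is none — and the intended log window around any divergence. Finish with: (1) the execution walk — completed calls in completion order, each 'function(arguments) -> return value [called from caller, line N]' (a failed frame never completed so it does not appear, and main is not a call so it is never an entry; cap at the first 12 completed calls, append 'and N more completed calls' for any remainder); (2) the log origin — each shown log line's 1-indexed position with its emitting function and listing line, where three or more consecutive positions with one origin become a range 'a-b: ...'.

Answer: the defect is in grade_run at line 25.
Key observation: Every logged value matches the working version; the printed result is what differs.
Call chain: main -> grade_run(1, 3) (called at line 34).
First divergence: none (the log streams are identical).
Execution walk:
  shape_report([7, 9, 4, 9, 8, 6, 7]) -> 9  [called from rank_cells, line 17]
  weigh_samples(0, 1) -> 1  [called from weigh_samples, line 5]
  weigh_samples(1, 0) -> 1  [called from rank_cells, line 20]
  rank_cells([7, 9, 4, 9, 8, 6, 7]) -> 1  [called from main, line 32]
  grade_run(1, 3) -> 4  [called from main, line 34]
Origin of each log line:
  1: logged in main at line 31
  2: logged in shape_report at line 8
  3: logged in shape_report at line 13
  4: logged in rank_cells at line 19
  5: logged in weigh_samples at line 4
  6: logged in main at line 33
  7: logged in grade_run at line 23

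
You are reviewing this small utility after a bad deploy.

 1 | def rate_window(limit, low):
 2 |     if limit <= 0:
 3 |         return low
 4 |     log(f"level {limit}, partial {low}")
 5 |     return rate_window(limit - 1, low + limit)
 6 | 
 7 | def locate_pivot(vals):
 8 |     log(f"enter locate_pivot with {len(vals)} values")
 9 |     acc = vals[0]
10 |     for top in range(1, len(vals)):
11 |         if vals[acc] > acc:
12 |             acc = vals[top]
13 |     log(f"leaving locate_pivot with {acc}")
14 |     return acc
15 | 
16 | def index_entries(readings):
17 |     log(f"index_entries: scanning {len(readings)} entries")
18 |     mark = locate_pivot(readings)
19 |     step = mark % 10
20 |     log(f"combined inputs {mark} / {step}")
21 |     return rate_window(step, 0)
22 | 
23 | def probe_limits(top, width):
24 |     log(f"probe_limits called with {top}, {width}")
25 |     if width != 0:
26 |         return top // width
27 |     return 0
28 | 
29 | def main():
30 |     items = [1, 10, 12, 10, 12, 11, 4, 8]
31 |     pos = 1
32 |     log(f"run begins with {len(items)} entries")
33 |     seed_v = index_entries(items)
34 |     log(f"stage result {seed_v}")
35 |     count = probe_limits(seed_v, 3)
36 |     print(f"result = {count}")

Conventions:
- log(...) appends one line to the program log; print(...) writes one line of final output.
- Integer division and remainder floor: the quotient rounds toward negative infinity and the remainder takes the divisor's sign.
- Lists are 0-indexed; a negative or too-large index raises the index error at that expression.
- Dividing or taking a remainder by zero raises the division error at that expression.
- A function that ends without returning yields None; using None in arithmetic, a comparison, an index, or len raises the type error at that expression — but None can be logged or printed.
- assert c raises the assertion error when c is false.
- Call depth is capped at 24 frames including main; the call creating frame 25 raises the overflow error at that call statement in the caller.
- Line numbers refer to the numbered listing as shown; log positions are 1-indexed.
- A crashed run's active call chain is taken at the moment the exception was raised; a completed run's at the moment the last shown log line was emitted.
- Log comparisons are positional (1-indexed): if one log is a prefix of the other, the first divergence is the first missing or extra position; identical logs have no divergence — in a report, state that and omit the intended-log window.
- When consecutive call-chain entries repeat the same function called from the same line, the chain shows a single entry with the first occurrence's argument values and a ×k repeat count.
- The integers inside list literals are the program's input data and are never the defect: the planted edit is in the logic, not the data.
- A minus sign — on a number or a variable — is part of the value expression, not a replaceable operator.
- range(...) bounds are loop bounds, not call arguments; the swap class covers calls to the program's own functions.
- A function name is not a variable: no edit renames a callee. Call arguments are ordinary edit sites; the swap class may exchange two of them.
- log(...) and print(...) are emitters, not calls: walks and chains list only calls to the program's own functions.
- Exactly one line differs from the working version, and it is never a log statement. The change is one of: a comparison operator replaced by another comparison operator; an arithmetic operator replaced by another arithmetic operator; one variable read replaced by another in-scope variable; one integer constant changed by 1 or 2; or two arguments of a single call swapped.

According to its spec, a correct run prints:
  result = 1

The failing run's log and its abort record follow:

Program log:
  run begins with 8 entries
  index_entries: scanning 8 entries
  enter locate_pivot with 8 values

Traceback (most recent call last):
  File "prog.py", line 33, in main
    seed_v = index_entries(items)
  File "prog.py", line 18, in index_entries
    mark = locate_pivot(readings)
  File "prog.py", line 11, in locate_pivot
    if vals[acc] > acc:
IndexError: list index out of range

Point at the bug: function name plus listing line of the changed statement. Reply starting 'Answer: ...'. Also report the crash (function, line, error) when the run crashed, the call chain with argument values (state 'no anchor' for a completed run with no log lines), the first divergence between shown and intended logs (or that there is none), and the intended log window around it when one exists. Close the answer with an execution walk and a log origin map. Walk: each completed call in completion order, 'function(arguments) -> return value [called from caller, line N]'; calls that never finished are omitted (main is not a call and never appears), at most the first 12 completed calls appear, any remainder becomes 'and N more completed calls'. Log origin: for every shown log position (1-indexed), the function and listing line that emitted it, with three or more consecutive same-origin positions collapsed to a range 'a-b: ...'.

Answer: the defect is in locate_pivot at line 11.
Key fact: A complete run would log 'leaving locate_pivot with 12' next, but this one stopped at 3 lines.
Crash: locate_pivot, line 11, IndexError.
Call chain: main -> index_entries([1, 10, 12, 10, 12, 11, 4, 8]) (called at line 33) -> locate_pivot([1, 10, 12, 10, 12, 11, 4, 8]) (called at line 18).
First divergence: position 4 — after 3 matching lines the faulty run goes silent; intended next line 'leaving locate_pivot with 12'.
Intended log window:
  2: index_entries: scanning 8 entries
  3: enter locate_pivot with 8 values
  4: leaving locate_pivot with 12
  5: combined inputs 12 / 2
Execution walk:
  (no call completed)
Log origins:
  1: logged in main at line 32
  2: logged in index_entries at line 17
  3: logged in locate_pivot at line 8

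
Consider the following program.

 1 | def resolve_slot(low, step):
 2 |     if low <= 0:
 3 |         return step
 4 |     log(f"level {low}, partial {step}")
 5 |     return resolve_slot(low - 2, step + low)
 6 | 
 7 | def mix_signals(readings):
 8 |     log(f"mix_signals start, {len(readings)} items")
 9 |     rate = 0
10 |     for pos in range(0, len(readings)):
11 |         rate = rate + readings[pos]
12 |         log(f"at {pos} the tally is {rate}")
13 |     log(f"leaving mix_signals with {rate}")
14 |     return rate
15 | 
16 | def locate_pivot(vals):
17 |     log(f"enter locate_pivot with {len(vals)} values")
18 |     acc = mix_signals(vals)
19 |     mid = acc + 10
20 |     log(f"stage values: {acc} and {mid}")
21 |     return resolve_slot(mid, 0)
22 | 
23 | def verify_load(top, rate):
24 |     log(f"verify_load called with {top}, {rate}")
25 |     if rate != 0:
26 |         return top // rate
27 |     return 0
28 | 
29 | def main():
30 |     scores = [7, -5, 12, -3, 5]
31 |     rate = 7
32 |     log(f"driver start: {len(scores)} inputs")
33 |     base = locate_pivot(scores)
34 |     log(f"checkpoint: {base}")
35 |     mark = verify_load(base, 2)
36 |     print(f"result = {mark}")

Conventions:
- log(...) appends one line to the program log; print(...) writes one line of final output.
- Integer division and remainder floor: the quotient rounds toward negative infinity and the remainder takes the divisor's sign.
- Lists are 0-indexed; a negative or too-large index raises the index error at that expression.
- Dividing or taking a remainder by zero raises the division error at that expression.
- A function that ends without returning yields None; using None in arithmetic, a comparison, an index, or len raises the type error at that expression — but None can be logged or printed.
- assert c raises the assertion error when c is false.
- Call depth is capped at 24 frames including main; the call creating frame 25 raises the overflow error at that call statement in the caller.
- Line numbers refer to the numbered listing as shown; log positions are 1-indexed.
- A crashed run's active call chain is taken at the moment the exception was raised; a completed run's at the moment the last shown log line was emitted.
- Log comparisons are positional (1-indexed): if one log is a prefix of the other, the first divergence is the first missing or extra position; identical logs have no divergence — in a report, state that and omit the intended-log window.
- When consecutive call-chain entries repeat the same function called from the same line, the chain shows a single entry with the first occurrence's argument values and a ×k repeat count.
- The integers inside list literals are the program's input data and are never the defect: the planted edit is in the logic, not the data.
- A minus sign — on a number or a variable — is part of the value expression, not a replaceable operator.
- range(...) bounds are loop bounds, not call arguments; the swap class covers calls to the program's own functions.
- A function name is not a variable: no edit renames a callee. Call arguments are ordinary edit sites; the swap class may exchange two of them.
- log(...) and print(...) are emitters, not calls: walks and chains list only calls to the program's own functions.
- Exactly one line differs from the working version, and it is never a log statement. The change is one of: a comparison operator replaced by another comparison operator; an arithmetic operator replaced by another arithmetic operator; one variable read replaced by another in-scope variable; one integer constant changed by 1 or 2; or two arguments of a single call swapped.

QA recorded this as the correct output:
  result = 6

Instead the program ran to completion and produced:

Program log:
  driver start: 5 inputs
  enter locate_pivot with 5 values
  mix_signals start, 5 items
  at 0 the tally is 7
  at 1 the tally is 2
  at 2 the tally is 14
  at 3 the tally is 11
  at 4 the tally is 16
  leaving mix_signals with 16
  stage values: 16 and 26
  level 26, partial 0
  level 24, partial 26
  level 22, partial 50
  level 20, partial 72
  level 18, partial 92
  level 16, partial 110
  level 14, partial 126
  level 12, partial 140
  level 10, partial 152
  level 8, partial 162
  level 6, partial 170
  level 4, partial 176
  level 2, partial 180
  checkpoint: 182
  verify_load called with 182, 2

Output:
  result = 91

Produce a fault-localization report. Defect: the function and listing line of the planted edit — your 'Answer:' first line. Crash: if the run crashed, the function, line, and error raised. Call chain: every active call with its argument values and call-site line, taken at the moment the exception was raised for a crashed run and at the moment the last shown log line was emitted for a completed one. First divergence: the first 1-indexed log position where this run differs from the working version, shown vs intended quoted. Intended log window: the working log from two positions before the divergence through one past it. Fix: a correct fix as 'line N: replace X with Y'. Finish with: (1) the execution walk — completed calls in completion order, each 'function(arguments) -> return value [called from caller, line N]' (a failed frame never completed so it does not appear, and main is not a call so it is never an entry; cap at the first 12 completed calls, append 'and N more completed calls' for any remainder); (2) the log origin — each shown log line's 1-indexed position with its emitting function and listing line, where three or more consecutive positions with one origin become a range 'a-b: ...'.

Answer: the defect is in locate_pivot at line 19.
Key observation: The earliest visible damage is log position 10 — 'stage values: 16 and 26' rather than the intended 'stage values: 16 and 6'.
Call chain: main -> verify_load(182, 2) (called at line 35).
First divergence: position 10; shown 'stage values: 16 and 26' vs intended 'stage values: 16 and 6'.
Intended log window:
  8: at 4 the tally is 16
  9: leaving mix_signals with 16
  10: stage values: 16 and 6
  11: level 6, partial 0
Execution walk:
  mix_signals([7, -5, 12, -3, 5]) -> 16  [called from locate_pivot, line 18]
  resolve_slot(0, 182) -> 182  [called from resolve_slot, line 5]
  resolve_slot(2, 180) -> 182  [called from resolve_slot, line 5]
  resolve_slot(4, 176) -> 182  [called from resolve_slot, line 5]
  resolve_slot(6, 170) -> 182  [called from resolve_slot, line 5]
  resolve_slot(8, 162) -> 182  [called from resolve_slot, line 5]
  resolve_slot(10, 152) -> 182  [called from resolve_slot, line 5]
  resolve_slot(12, 140) -> 182  [called from resolve_slot, line 5]
  resolve_slot(14, 126) -> 182  [called from resolve_slot, line 5]
  resolve_slot(16, 110) -> 182  [called from resolve_slot, line 5]
  resolve_slot(18, 92) -> 182  [called from resolve_slot, line 5]
  resolve_slot(20, 72) -> 182  [called from resolve_slot, line 5]
  ... and 5 more completed calls
Log origins:
  1 — main, line 32
  2 — locate_pivot, line 17
  3 — mix_signals, line 8
  4-8 — mix_signals, line 12
  9 — mix_signals, line 13
  10 — locate_pivot, line 20
  11-23 — resolve_slot, line 4
  24 — main, line 34
  25 — verify_load, line 24
A correct fix: line 19: replace `+` with `%`.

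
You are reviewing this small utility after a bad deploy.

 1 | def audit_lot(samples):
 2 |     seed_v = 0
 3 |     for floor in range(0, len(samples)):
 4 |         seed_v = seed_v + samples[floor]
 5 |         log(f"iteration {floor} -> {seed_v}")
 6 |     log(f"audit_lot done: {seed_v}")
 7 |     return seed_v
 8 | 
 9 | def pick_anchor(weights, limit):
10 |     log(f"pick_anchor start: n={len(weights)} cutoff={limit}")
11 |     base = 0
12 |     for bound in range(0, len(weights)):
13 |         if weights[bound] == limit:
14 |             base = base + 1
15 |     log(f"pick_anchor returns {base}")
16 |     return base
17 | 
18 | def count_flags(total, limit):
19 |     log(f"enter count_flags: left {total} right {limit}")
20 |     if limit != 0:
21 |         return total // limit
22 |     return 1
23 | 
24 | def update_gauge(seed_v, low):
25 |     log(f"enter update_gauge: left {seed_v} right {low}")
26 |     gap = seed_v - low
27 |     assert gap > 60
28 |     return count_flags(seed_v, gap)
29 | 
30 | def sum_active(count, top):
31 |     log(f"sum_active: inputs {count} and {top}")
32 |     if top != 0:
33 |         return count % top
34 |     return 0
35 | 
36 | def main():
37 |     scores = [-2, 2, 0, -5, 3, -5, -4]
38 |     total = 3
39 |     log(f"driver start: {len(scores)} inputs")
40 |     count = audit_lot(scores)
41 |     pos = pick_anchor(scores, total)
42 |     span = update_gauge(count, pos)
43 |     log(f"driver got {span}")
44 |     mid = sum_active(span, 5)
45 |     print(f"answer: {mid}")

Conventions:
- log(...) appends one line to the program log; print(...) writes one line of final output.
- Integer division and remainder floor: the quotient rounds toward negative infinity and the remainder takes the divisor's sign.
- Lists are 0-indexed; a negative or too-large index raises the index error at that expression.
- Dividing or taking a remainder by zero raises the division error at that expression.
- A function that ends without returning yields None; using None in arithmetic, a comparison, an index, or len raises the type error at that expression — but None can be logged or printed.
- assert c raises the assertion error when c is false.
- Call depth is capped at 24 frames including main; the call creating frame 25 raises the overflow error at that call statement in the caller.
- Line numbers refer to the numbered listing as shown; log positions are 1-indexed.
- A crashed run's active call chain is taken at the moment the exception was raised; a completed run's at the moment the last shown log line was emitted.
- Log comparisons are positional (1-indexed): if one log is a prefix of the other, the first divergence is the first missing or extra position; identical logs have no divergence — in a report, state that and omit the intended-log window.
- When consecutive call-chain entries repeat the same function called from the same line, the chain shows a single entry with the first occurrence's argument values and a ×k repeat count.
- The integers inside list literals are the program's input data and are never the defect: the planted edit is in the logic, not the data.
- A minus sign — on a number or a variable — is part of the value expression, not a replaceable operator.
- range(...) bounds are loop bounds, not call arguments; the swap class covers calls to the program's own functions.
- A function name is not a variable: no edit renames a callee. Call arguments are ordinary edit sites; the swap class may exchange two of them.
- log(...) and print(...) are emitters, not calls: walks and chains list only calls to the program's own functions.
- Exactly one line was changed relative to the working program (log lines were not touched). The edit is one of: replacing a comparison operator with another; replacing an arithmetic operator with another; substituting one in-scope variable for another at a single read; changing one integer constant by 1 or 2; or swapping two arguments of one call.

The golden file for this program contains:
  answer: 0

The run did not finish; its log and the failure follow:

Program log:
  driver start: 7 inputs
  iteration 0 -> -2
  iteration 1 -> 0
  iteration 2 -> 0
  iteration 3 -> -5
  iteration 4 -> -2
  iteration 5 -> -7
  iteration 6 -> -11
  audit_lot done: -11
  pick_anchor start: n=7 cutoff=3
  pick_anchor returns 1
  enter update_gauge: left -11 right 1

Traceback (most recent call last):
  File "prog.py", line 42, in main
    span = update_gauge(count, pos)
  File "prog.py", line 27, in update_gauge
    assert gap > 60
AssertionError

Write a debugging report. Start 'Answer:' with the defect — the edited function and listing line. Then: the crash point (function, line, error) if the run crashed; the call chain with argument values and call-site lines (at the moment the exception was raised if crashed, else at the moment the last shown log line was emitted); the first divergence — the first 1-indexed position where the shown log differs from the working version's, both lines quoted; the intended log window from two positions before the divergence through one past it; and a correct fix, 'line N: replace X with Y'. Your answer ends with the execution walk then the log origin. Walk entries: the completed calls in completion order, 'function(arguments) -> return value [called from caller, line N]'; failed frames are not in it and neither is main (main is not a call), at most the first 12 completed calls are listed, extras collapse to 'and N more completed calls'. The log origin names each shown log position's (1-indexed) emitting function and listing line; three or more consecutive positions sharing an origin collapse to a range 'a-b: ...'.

Answer: the defect is in update_gauge at line 27.
The tell: The shown log is a 12-line prefix of the intended one, whose next entry is 'enter count_flags: left -11 right -12'.
Crash: update_gauge, line 27, AssertionError.
Call chain: main -> update_gauge(-11, 1) (called at line 42).
First divergence: position 13 — the faulty run's log ends after 12 lines; the working version continues with 'enter count_flags: left -11 right -12'.
Intended log window:
  11: pick_anchor returns 1
  12: enter update_gauge: left -11 right 1
  13: enter count_flags: left -11 right -12
  14: driver got 0
Execution walk:
  audit_lot([-2, 2, 0, -5, 3, -5, -4]) -> -11  [called from main, line 40]
  pick_anchor([-2, 2, 0, -5, 3, -5, -4], 3) -> 1  [called from main, line 41]
Log origins:
  1 — main, line 39
  2-8 — audit_lot, line 5
  9 — audit_lot, line 6
  10 — pick_anchor, line 10
  11 — pick_anchor, line 15
  12 — update_gauge, line 25
A correct fix: line 27: replace `>` with `<=`.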